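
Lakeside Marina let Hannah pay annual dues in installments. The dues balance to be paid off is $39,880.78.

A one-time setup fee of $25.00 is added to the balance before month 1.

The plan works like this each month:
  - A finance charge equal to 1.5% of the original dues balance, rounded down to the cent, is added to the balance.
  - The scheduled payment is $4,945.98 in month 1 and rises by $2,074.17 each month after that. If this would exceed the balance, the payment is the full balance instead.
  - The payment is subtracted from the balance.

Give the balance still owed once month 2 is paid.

Month 1: opening $39,905.78; interest $598.21 → $40,503.99; payment $4,945.98; balance $35,558.01
Month 2: opening $35,558.01; interest $598.21 → $36,156.22; payment $7,020.15; balance $29,136.07

$29,136.07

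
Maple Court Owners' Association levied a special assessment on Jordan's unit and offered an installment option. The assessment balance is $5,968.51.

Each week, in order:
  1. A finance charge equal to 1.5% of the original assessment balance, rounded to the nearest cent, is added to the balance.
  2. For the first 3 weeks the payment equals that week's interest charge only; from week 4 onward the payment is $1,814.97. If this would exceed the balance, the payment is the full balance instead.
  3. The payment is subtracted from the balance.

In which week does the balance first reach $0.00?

# | Opening | Interest | Payment | End bal
1 | $5,968.51 | $89.53 | $89.53 | $5,968.51
2 | $5,968.51 | $89.53 | $89.53 | $5,968.51
3 | $5,968.51 | $89.53 | $89.53 | $5,968.51
4 | $5,968.51 | $89.53 | $1,814.97 | $4,243.07
5 | $4,243.07 | $89.53 | $1,814.97 | $2,517.63
6 | $2,517.63 | $89.53 | $1,814.97 | $792.19
7 | $792.19 | $89.53 | $881.72 | $0.00
Balance reaches $0.00 in week 7.

7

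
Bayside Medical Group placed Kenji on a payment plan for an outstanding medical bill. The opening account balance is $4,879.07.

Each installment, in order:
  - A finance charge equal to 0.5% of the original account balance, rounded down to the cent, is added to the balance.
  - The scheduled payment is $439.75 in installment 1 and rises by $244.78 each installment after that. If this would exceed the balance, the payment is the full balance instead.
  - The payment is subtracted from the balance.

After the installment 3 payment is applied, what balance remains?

Installment 1: $4,879.07 +$24.39 interest = $4,903.46; pay $439.75 → $4,463.71
Installment 2: $4,463.71 +$24.39 interest = $4,488.10; pay $684.53 → $3,803.57
Installment 3: $3,803.57 +$24.39 interest = $3,827.96; pay $929.31 → $2,898.65

$2,898.65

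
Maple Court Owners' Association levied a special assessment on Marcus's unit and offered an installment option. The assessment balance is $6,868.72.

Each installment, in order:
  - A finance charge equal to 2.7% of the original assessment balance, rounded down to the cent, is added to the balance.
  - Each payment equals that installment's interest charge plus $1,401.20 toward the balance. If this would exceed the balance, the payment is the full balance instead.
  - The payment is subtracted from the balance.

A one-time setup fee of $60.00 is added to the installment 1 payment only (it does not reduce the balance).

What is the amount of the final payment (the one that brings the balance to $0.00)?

Installment 1: $6,868.72 +$185.45 interest = $7,054.17; pay $1,586.65 (+ $60.00 fee) → $5,467.52
Installment 2: $5,467.52 +$185.45 interest = $5,652.97; pay $1,586.65 → $4,066.32
Installment 3: $4,066.32 +$185.45 interest = $4,251.77; pay $1,586.65 → $2,665.12
Installment 4: $2,665.12 +$185.45 interest = $2,850.57; pay $1,586.65 → $1,263.92
Installment 5: $1,263.92 +$185.45 interest = $1,449.37; pay $1,449.37 → $0.00

$1,449.37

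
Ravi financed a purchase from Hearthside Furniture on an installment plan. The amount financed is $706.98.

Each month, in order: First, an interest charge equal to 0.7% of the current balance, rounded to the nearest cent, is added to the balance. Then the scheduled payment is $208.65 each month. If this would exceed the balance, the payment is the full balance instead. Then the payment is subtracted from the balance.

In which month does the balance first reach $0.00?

Month 1: opening $706.98; interest $4.95 → $711.93; payment $208.65; balance $503.28
Month 2: opening $503.28; interest $3.52 → $506.80; payment $208.65; balance $298.15
Month 3: opening $298.15; interest $2.09 → $300.24; payment $208.65; balance $91.59
Month 4: opening $91.59; interest $0.64 → $92.23; payment $92.23; balance $0.00
Balance reaches $0.00 in month 4.

4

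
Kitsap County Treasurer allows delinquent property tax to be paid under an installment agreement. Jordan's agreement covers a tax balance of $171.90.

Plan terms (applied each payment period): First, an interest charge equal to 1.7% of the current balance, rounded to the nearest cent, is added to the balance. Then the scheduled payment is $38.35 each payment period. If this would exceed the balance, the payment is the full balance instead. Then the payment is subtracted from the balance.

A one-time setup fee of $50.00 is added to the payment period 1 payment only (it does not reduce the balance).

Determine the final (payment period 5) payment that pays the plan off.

Payment period 1: opening $171.90; interest $2.92 → $174.82; payment $38.35 (+ $50.00 fee); balance $136.47
Payment period 2: opening $136.47; interest $2.32 → $138.79; payment $38.35; balance $100.44
Payment period 3: opening $100.44; interest $1.71 → $102.15; payment $38.35; balance $63.80
Payment period 4: opening $63.80; interest $1.08 → $64.88; payment $38.35; balance $26.53
Payment period 5: opening $26.53; interest $0.45 → $26.98; payment $26.98; balance $0.00

$26.98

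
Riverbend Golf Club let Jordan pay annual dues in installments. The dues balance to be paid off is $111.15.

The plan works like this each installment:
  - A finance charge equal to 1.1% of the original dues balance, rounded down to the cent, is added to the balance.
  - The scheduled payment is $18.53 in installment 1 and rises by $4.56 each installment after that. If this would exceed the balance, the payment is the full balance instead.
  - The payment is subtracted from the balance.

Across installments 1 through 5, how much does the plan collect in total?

$117.25

Installment 1: opening $111.15; interest $1.22 → $112.37; payment $18.53; balance $93.84
Installment 2: opening $93.84; interest $1.22 → $95.06; payment $23.09; balance $71.97
Installment 3: opening $71.97; interest $1.22 → $73.19; payment $27.65; balance $45.54
Installment 4: opening $45.54; interest $1.22 → $46.76; payment $32.21; balance $14.55
Installment 5: opening $14.55; interest $1.22 → $15.77; payment $15.77; balance $0.00
Total paid: $117.25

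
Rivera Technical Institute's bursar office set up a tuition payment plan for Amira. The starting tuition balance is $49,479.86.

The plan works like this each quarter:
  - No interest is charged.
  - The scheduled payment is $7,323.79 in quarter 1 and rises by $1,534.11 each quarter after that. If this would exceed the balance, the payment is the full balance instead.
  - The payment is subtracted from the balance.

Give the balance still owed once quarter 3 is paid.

Quarter 1: opening $49,479.86; payment $7,323.79; balance $42,156.07
Quarter 2: opening $42,156.07; payment $8,857.90; balance $33,298.17
Quarter 3: opening $33,298.17; payment $10,392.01; balance $22,906.16

$22,906.16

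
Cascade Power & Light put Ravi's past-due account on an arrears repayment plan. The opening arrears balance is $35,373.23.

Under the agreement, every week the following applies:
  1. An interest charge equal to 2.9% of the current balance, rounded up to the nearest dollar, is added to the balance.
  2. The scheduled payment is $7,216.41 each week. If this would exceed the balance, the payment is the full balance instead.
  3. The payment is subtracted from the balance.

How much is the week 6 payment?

# | Opening | Interest | Payment | End bal
1 | $35,373.23 | $1,026.00 | $7,216.41 | $29,182.82
2 | $29,182.82 | $847.00 | $7,216.41 | $22,813.41
3 | $22,813.41 | $662.00 | $7,216.41 | $16,259.00
4 | $16,259.00 | $472.00 | $7,216.41 | $9,514.59
5 | $9,514.59 | $276.00 | $7,216.41 | $2,574.18
6 | $2,574.18 | $75.00 | $2,649.18 | $0.00

$2,649.18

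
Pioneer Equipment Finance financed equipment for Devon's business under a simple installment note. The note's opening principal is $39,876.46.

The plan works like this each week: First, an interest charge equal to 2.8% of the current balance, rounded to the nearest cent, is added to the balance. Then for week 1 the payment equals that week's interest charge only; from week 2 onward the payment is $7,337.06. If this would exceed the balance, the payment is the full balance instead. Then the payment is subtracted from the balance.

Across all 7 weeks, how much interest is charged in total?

Week 1: opening $39,876.46; interest $1,116.54 → $40,993.00; payment $1,116.54; balance $39,876.46
Week 2: opening $39,876.46; interest $1,116.54 → $40,993.00; payment $7,337.06; balance $33,655.94
Week 3: opening $33,655.94; interest $942.37 → $34,598.31; payment $7,337.06; balance $27,261.25
Week 4: opening $27,261.25; interest $763.32 → $28,024.57; payment $7,337.06; balance $20,687.51
Week 5: opening $20,687.51; interest $579.25 → $21,266.76; payment $7,337.06; balance $13,929.70
Week 6: opening $13,929.70; interest $390.03 → $14,319.73; payment $7,337.06; balance $6,982.67
Week 7: opening $6,982.67; interest $195.51 → $7,178.18; payment $7,178.18; balance $0.00
Total interest: $1,116.54 + $1,116.54 + $942.37 + $763.32 + $579.25 + $390.03 + $195.51 = $5,103.56

$5,103.56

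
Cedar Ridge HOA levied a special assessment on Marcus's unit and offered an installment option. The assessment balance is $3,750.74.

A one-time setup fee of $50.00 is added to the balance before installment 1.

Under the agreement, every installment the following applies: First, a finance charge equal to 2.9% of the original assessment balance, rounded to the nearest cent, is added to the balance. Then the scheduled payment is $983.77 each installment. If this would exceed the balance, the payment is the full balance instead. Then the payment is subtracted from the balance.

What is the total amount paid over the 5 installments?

Installment 1: $3,800.74 +$108.77 interest = $3,909.51; pay $983.77 → $2,925.74
Installment 2: $2,925.74 +$108.77 interest = $3,034.51; pay $983.77 → $2,050.74
Installment 3: $2,050.74 +$108.77 interest = $2,159.51; pay $983.77 → $1,175.74
Installment 4: $1,175.74 +$108.77 interest = $1,284.51; pay $983.77 → $300.74
Installment 5: $300.74 +$108.77 interest = $409.51; pay $409.51 → $0.00
Total paid: $4,344.59

$4,344.59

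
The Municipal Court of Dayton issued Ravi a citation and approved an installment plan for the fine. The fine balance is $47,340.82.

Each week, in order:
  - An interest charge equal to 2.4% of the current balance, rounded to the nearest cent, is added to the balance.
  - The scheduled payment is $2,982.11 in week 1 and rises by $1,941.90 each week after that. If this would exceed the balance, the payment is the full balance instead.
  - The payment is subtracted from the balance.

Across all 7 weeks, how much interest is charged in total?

Week 1: opening $47,340.82; interest $1,136.18 → $48,477.00; payment $2,982.11; balance $45,494.89
Week 2: opening $45,494.89; interest $1,091.88 → $46,586.77; payment $4,924.01; balance $41,662.76
Week 3: opening $41,662.76; interest $999.91 → $42,662.67; payment $6,865.91; balance $35,796.76
Week 4: opening $35,796.76; interest $859.12 → $36,655.88; payment $8,807.81; balance $27,848.07
Week 5: opening $27,848.07; interest $668.35 → $28,516.42; payment $10,749.71; balance $17,766.71
Week 6: opening $17,766.71; interest $426.40 → $18,193.11; payment $12,691.61; balance $5,501.50
Week 7: opening $5,501.50; interest $132.04 → $5,633.54; payment $5,633.54; balance $0.00
Total interest: $1,136.18 + $1,091.88 + $999.91 + $859.12 + $668.35 + $426.40 + $132.04 = $5,313.88

$5,313.88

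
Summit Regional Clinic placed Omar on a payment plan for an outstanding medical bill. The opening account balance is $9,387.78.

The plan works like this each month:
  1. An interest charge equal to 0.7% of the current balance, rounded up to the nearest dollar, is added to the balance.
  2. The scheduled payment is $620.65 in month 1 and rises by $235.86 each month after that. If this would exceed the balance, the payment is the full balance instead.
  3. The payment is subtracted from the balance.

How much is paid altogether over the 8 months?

# | Opening | Interest | Payment | End bal
1 | $9,387.78 | $66.00 | $620.65 | $8,833.13
2 | $8,833.13 | $62.00 | $856.51 | $8,038.62
3 | $8,038.62 | $57.00 | $1,092.37 | $7,003.25
4 | $7,003.25 | $50.00 | $1,328.23 | $5,725.02
5 | $5,725.02 | $41.00 | $1,564.09 | $4,201.93
6 | $4,201.93 | $30.00 | $1,799.95 | $2,431.98
7 | $2,431.98 | $18.00 | $2,035.81 | $414.17
8 | $414.17 | $3.00 | $417.17 | $0.00
Total paid: $9,714.78

$9,714.78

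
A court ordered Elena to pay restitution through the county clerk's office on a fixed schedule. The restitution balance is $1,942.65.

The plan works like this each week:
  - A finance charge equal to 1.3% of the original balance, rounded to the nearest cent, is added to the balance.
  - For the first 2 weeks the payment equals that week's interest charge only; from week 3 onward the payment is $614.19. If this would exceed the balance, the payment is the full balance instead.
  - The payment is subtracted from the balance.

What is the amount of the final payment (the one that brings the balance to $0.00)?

$201.08

Week 1: $1,942.65 +$25.25 interest = $1,967.90; pay $25.25 → $1,942.65
Week 2: $1,942.65 +$25.25 interest = $1,967.90; pay $25.25 → $1,942.65
Week 3: $1,942.65 +$25.25 interest = $1,967.90; pay $614.19 → $1,353.71
Week 4: $1,353.71 +$25.25 interest = $1,378.96; pay $614.19 → $764.77
Week 5: $764.77 +$25.25 interest = $790.02; pay $614.19 → $175.83
Week 6: $175.83 +$25.25 interest = $201.08; pay $201.08 → $0.00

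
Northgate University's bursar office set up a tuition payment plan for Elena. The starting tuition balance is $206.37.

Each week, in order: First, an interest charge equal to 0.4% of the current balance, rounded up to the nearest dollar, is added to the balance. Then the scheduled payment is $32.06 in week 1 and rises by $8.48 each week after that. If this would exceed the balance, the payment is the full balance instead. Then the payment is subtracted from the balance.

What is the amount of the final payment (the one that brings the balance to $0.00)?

Week 1: opening $206.37; interest $1.00 → $207.37; payment $32.06; balance $175.31
Week 2: opening $175.31; interest $1.00 → $176.31; payment $40.54; balance $135.77
Week 3: opening $135.77; interest $1.00 → $136.77; payment $49.02; balance $87.75
Week 4: opening $87.75; interest $1.00 → $88.75; payment $57.50; balance $31.25
Week 5: opening $31.25; interest $1.00 → $32.25; payment $32.25; balance $0.00

$32.25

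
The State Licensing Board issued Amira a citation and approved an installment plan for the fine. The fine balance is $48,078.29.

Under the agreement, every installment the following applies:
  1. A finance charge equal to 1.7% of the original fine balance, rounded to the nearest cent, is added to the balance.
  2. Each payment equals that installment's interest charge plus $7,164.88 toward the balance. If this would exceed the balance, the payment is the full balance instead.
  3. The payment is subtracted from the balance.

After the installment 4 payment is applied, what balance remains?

Installment 1: $48,078.29 +$817.33 interest = $48,895.62; pay $7,982.21 → $40,913.41
Installment 2: $40,913.41 +$817.33 interest = $41,730.74; pay $7,982.21 → $33,748.53
Installment 3: $33,748.53 +$817.33 interest = $34,565.86; pay $7,982.21 → $26,583.65
Installment 4: $26,583.65 +$817.33 interest = $27,400.98; pay $7,982.21 → $19,418.77

$19,418.77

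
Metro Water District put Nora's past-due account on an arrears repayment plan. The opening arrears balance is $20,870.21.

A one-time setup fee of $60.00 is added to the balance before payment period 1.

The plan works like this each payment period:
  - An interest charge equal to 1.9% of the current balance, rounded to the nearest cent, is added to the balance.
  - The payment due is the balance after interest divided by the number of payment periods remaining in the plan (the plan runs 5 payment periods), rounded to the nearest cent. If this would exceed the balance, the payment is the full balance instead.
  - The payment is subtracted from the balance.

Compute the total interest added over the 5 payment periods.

# | Opening | Interest | Payment | End bal
1 | $20,930.21 | $397.67 | $4,265.58 | $17,062.30
2 | $17,062.30 | $324.18 | $4,346.62 | $13,039.86
3 | $13,039.86 | $247.76 | $4,429.21 | $8,858.41
4 | $8,858.41 | $168.31 | $4,513.36 | $4,513.36
5 | $4,513.36 | $85.75 | $4,599.11 | $0.00
Total interest: $397.67 + $324.18 + $247.76 + $168.31 + $85.75 = $1,223.67

$1,223.67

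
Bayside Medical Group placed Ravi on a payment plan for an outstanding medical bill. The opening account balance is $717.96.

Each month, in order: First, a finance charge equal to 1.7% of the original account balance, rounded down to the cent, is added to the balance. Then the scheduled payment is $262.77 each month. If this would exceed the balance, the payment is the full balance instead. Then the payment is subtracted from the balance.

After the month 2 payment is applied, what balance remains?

$216.82

Month 1: opening $717.96; interest $12.20 → $730.16; payment $262.77; balance $467.39
Month 2: opening $467.39; interest $12.20 → $479.59; payment $262.77; balance $216.82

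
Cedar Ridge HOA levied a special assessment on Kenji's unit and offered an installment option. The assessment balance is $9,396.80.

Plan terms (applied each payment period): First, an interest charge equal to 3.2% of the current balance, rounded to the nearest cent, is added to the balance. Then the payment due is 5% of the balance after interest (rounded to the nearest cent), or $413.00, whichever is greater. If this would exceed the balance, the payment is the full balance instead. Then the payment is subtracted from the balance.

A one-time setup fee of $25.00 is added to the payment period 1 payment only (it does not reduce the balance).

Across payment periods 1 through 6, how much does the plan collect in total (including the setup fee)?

$2,795.36

Payment period 1: $9,396.80 +$300.70 interest = $9,697.50; pay $484.88 (+ $25.00 fee) → $9,212.62
Payment period 2: $9,212.62 +$294.80 interest = $9,507.42; pay $475.37 → $9,032.05
Payment period 3: $9,032.05 +$289.03 interest = $9,321.08; pay $466.05 → $8,855.03
Payment period 4: $8,855.03 +$283.36 interest = $9,138.39; pay $456.92 → $8,681.47
Payment period 5: $8,681.47 +$277.81 interest = $8,959.28; pay $447.96 → $8,511.32
Payment period 6: $8,511.32 +$272.36 interest = $8,783.68; pay $439.18 → $8,344.50
Total paid: $2,795.36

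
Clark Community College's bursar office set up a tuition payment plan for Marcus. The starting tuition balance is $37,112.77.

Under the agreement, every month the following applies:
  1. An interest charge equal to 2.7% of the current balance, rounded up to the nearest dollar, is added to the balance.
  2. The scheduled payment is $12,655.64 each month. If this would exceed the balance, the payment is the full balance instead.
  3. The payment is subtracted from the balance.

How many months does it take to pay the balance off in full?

Month 1: opening $37,112.77; interest $1,003.00 → $38,115.77; payment $12,655.64; balance $25,460.13
Month 2: opening $25,460.13; interest $688.00 → $26,148.13; payment $12,655.64; balance $13,492.49
Month 3: opening $13,492.49; interest $365.00 → $13,857.49; payment $12,655.64; balance $1,201.85
Month 4: opening $1,201.85; interest $33.00 → $1,234.85; payment $1,234.85; balance $0.00
Balance reaches $0.00 in month 4.

4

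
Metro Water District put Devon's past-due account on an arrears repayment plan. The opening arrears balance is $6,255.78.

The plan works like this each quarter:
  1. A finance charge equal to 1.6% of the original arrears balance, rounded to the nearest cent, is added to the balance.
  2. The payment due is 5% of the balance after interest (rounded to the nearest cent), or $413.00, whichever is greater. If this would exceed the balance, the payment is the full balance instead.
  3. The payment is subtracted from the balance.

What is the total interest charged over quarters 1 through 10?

$1,000.90

Quarter 1: $6,255.78 +$100.09 interest = $6,355.87; pay $413.00 → $5,942.87
Quarter 2: $5,942.87 +$100.09 interest = $6,042.96; pay $413.00 → $5,629.96
Quarter 3: $5,629.96 +$100.09 interest = $5,730.05; pay $413.00 → $5,317.05
Quarter 4: $5,317.05 +$100.09 interest = $5,417.14; pay $413.00 → $5,004.14
Quarter 5: $5,004.14 +$100.09 interest = $5,104.23; pay $413.00 → $4,691.23
Quarter 6: $4,691.23 +$100.09 interest = $4,791.32; pay $413.00 → $4,378.32
Quarter 7: $4,378.32 +$100.09 interest = $4,478.41; pay $413.00 → $4,065.41
Quarter 8: $4,065.41 +$100.09 interest = $4,165.50; pay $413.00 → $3,752.50
Quarter 9: $3,752.50 +$100.09 interest = $3,852.59; pay $413.00 → $3,439.59
Quarter 10: $3,439.59 +$100.09 interest = $3,539.68; pay $413.00 → $3,126.68
Total interest: $100.09 + $100.09 + $100.09 + $100.09 + $100.09 + $100.09 + $100.09 + $100.09 + $100.09 + $100.09 = $1,000.90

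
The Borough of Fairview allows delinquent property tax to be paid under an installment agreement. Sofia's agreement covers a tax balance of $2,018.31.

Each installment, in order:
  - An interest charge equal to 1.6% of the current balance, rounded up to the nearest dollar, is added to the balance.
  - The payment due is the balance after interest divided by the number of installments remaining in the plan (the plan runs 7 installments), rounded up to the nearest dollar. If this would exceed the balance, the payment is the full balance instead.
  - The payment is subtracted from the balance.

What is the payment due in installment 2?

Installment 1: opening $2,018.31; interest $33.00 → $2,051.31; payment $294.00; balance $1,757.31
Installment 2: opening $1,757.31; interest $29.00 → $1,786.31; payment $298.00; balance $1,488.31

$298.00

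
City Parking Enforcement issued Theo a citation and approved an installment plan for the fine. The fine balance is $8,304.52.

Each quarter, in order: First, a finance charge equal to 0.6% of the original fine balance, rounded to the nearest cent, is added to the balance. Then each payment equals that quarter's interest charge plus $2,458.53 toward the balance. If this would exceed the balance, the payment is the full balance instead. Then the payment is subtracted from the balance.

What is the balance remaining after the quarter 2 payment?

Quarter 1: opening $8,304.52; interest $49.83 → $8,354.35; payment $2,508.36; balance $5,845.99
Quarter 2: opening $5,845.99; interest $49.83 → $5,895.82; payment $2,508.36; balance $3,387.46

$3,387.46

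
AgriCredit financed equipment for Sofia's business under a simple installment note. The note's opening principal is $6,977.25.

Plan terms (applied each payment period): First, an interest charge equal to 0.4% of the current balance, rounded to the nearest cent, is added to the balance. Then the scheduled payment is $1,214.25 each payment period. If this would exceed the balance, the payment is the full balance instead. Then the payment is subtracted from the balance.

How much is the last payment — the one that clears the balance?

$1,001.89

# | Opening | Interest | Payment | End bal
1 | $6,977.25 | $27.91 | $1,214.25 | $5,790.91
2 | $5,790.91 | $23.16 | $1,214.25 | $4,599.82
3 | $4,599.82 | $18.40 | $1,214.25 | $3,403.97
4 | $3,403.97 | $13.62 | $1,214.25 | $2,203.34
5 | $2,203.34 | $8.81 | $1,214.25 | $997.90
6 | $997.90 | $3.99 | $1,001.89 | $0.00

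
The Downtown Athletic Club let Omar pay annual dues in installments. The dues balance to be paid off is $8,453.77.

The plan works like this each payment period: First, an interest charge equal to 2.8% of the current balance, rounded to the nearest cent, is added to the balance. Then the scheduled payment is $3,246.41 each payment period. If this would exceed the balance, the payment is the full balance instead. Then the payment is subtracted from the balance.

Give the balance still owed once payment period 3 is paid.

Payment period 1: $8,453.77 +$236.71 interest = $8,690.48; pay $3,246.41 → $5,444.07
Payment period 2: $5,444.07 +$152.43 interest = $5,596.50; pay $3,246.41 → $2,350.09
Payment period 3: $2,350.09 +$65.80 interest = $2,415.89; pay $2,415.89 → $0.00

$0.00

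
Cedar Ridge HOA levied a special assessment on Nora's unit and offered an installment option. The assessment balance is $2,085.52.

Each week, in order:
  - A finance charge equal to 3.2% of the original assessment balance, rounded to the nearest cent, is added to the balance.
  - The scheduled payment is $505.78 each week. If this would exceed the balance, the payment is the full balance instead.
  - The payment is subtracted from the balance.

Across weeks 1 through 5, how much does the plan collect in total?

$2,419.22

Week 1: $2,085.52 +$66.74 interest = $2,152.26; pay $505.78 → $1,646.48
Week 2: $1,646.48 +$66.74 interest = $1,713.22; pay $505.78 → $1,207.44
Week 3: $1,207.44 +$66.74 interest = $1,274.18; pay $505.78 → $768.40
Week 4: $768.40 +$66.74 interest = $835.14; pay $505.78 → $329.36
Week 5: $329.36 +$66.74 interest = $396.10; pay $396.10 → $0.00
Total paid: $2,419.22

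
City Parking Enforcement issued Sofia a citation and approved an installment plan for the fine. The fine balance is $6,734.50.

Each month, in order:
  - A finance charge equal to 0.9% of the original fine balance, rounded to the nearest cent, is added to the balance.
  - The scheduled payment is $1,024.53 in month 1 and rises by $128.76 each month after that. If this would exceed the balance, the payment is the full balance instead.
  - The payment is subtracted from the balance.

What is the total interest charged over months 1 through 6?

Month 1: $6,734.50 +$60.61 interest = $6,795.11; pay $1,024.53 → $5,770.58
Month 2: $5,770.58 +$60.61 interest = $5,831.19; pay $1,153.29 → $4,677.90
Month 3: $4,677.90 +$60.61 interest = $4,738.51; pay $1,282.05 → $3,456.46
Month 4: $3,456.46 +$60.61 interest = $3,517.07; pay $1,410.81 → $2,106.26
Month 5: $2,106.26 +$60.61 interest = $2,166.87; pay $1,539.57 → $627.30
Month 6: $627.30 +$60.61 interest = $687.91; pay $687.91 → $0.00
Total interest: $60.61 + $60.61 + $60.61 + $60.61 + $60.61 + $60.61 = $363.66

$363.66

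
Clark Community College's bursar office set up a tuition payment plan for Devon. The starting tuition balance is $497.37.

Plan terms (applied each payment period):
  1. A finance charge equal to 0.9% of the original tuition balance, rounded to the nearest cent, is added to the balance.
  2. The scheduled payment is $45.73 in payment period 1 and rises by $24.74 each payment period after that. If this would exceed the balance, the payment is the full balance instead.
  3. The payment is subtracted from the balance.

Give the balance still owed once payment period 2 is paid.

Payment period 1: opening $497.37; interest $4.48 → $501.85; payment $45.73; balance $456.12
Payment period 2: opening $456.12; interest $4.48 → $460.60; payment $70.47; balance $390.13

$390.13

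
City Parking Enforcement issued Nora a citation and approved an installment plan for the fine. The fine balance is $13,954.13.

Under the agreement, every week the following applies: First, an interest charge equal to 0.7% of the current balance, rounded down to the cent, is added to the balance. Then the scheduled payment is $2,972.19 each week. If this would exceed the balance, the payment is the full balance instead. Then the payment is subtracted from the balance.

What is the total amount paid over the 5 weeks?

Week 1: $13,954.13 +$97.67 interest = $14,051.80; pay $2,972.19 → $11,079.61
Week 2: $11,079.61 +$77.55 interest = $11,157.16; pay $2,972.19 → $8,184.97
Week 3: $8,184.97 +$57.29 interest = $8,242.26; pay $2,972.19 → $5,270.07
Week 4: $5,270.07 +$36.89 interest = $5,306.96; pay $2,972.19 → $2,334.77
Week 5: $2,334.77 +$16.34 interest = $2,351.11; pay $2,351.11 → $0.00
Total paid: $14,239.87

$14,239.87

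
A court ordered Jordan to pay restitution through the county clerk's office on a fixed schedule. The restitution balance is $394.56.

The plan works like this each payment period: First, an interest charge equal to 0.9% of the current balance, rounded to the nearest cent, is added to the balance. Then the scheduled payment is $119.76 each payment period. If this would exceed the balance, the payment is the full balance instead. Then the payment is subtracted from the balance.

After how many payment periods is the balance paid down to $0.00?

Payment period 1: opening $394.56; interest $3.55 → $398.11; payment $119.76; balance $278.35
Payment period 2: opening $278.35; interest $2.51 → $280.86; payment $119.76; balance $161.10
Payment period 3: opening $161.10; interest $1.45 → $162.55; payment $119.76; balance $42.79
Payment period 4: opening $42.79; interest $0.39 → $43.18; payment $43.18; balance $0.00
Balance reaches $0.00 in payment period 4.

4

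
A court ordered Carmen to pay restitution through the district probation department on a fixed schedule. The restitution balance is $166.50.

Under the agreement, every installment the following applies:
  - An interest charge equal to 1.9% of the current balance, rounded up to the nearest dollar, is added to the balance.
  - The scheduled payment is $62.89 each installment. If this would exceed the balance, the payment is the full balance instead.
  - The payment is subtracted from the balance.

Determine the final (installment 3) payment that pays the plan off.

# | Opening | Interest | Payment | End bal
1 | $166.50 | $4.00 | $62.89 | $107.61
2 | $107.61 | $3.00 | $62.89 | $47.72
3 | $47.72 | $1.00 | $48.72 | $0.00

$48.72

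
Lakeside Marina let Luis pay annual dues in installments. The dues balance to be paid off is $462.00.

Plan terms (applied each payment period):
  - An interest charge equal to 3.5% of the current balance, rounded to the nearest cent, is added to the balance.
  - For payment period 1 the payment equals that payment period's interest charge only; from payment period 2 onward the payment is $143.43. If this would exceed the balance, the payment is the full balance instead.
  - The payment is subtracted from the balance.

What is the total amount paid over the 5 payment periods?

Payment period 1: opening $462.00; interest $16.17 → $478.17; payment $16.17; balance $462.00
Payment period 2: opening $462.00; interest $16.17 → $478.17; payment $143.43; balance $334.74
Payment period 3: opening $334.74; interest $11.72 → $346.46; payment $143.43; balance $203.03
Payment period 4: opening $203.03; interest $7.11 → $210.14; payment $143.43; balance $66.71
Payment period 5: opening $66.71; interest $2.33 → $69.04; payment $69.04; balance $0.00
Total paid: $515.50

$515.50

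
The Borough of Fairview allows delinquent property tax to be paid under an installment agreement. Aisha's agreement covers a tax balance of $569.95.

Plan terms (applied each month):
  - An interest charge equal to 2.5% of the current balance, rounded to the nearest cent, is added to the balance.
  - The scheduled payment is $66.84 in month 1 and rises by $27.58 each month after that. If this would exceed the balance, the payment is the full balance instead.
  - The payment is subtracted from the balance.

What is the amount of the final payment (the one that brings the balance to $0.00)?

Month 1: $569.95 +$14.25 interest = $584.20; pay $66.84 → $517.36
Month 2: $517.36 +$12.93 interest = $530.29; pay $94.42 → $435.87
Month 3: $435.87 +$10.90 interest = $446.77; pay $122.00 → $324.77
Month 4: $324.77 +$8.12 interest = $332.89; pay $149.58 → $183.31
Month 5: $183.31 +$4.58 interest = $187.89; pay $177.16 → $10.73
Month 6: $10.73 +$0.27 interest = $11.00; pay $11.00 → $0.00

$11.00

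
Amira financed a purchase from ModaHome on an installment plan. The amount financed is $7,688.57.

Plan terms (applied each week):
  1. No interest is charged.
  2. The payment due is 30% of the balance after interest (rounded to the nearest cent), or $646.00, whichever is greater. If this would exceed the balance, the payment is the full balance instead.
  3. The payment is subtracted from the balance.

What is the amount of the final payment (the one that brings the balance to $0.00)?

# | Opening | Payment | End bal
1 | $7,688.57 | $2,306.57 | $5,382.00
2 | $5,382.00 | $1,614.60 | $3,767.40
3 | $3,767.40 | $1,130.22 | $2,637.18
4 | $2,637.18 | $791.15 | $1,846.03
5 | $1,846.03 | $646.00 | $1,200.03
6 | $1,200.03 | $646.00 | $554.03
7 | $554.03 | $554.03 | $0.00

$554.03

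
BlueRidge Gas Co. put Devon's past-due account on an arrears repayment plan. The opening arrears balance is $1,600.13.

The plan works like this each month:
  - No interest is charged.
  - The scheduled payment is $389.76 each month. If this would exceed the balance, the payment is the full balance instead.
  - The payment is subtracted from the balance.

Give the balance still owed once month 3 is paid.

Month 1: opening $1,600.13; payment $389.76; balance $1,210.37
Month 2: opening $1,210.37; payment $389.76; balance $820.61
Month 3: opening $820.61; payment $389.76; balance $430.85

$430.85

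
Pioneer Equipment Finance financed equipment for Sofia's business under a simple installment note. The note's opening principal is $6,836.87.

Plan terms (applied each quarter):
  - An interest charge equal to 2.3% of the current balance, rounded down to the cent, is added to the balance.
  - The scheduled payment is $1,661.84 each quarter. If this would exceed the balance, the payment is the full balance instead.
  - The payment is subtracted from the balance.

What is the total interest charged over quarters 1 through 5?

Quarter 1: $6,836.87 +$157.24 interest = $6,994.11; pay $1,661.84 → $5,332.27
Quarter 2: $5,332.27 +$122.64 interest = $5,454.91; pay $1,661.84 → $3,793.07
Quarter 3: $3,793.07 +$87.24 interest = $3,880.31; pay $1,661.84 → $2,218.47
Quarter 4: $2,218.47 +$51.02 interest = $2,269.49; pay $1,661.84 → $607.65
Quarter 5: $607.65 +$13.97 interest = $621.62; pay $621.62 → $0.00
Total interest: $157.24 + $122.64 + $87.24 + $51.02 + $13.97 = $432.11

$432.11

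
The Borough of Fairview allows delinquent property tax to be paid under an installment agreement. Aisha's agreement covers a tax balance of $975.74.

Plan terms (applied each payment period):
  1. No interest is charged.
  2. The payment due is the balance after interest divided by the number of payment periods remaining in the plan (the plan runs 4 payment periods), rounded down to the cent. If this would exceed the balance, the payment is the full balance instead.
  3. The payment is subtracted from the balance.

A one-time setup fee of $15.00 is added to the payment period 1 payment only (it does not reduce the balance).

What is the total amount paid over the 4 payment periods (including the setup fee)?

Payment period 1: opening $975.74; payment $243.93 (+ $15.00 fee); balance $731.81
Payment period 2: opening $731.81; payment $243.93; balance $487.88
Payment period 3: opening $487.88; payment $243.94; balance $243.94
Payment period 4: opening $243.94; payment $243.94; balance $0.00
Total paid: $990.74

$990.74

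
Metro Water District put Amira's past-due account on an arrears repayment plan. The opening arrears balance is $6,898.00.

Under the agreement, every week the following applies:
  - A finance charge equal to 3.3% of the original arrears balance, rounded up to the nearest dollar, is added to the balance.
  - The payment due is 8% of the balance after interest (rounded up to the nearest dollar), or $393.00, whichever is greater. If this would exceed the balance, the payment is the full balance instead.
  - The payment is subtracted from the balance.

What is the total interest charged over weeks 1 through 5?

$1,140.00

Week 1: opening $6,898.00; interest $228.00 → $7,126.00; payment $571.00; balance $6,555.00
Week 2: opening $6,555.00; interest $228.00 → $6,783.00; payment $543.00; balance $6,240.00
Week 3: opening $6,240.00; interest $228.00 → $6,468.00; payment $518.00; balance $5,950.00
Week 4: opening $5,950.00; interest $228.00 → $6,178.00; payment $495.00; balance $5,683.00
Week 5: opening $5,683.00; interest $228.00 → $5,911.00; payment $473.00; balance $5,438.00
Total interest: $228.00 + $228.00 + $228.00 + $228.00 + $228.00 = $1,140.00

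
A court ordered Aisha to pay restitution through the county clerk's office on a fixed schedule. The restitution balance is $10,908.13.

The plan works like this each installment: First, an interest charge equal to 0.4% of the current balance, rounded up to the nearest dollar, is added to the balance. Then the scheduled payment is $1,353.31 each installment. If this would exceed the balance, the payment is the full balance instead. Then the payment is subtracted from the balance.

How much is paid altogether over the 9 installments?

Installment 1: $10,908.13 +$44.00 interest = $10,952.13; pay $1,353.31 → $9,598.82
Installment 2: $9,598.82 +$39.00 interest = $9,637.82; pay $1,353.31 → $8,284.51
Installment 3: $8,284.51 +$34.00 interest = $8,318.51; pay $1,353.31 → $6,965.20
Installment 4: $6,965.20 +$28.00 interest = $6,993.20; pay $1,353.31 → $5,639.89
Installment 5: $5,639.89 +$23.00 interest = $5,662.89; pay $1,353.31 → $4,309.58
Installment 6: $4,309.58 +$18.00 interest = $4,327.58; pay $1,353.31 → $2,974.27
Installment 7: $2,974.27 +$12.00 interest = $2,986.27; pay $1,353.31 → $1,632.96
Installment 8: $1,632.96 +$7.00 interest = $1,639.96; pay $1,353.31 → $286.65
Installment 9: $286.65 +$2.00 interest = $288.65; pay $288.65 → $0.00
Total paid: $11,115.13

$11,115.13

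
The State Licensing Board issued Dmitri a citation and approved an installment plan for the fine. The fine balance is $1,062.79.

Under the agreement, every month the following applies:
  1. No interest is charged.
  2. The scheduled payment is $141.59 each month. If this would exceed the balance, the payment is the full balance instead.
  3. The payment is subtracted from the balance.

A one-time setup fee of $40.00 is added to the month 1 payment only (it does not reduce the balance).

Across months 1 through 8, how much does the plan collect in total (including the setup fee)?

$1,102.79

Month 1: opening $1,062.79; payment $141.59 (+ $40.00 fee); balance $921.20
Month 2: opening $921.20; payment $141.59; balance $779.61
Month 3: opening $779.61; payment $141.59; balance $638.02
Month 4: opening $638.02; payment $141.59; balance $496.43
Month 5: opening $496.43; payment $141.59; balance $354.84
Month 6: opening $354.84; payment $141.59; balance $213.25
Month 7: opening $213.25; payment $141.59; balance $71.66
Month 8: opening $71.66; payment $71.66; balance $0.00
Total paid: $1,102.79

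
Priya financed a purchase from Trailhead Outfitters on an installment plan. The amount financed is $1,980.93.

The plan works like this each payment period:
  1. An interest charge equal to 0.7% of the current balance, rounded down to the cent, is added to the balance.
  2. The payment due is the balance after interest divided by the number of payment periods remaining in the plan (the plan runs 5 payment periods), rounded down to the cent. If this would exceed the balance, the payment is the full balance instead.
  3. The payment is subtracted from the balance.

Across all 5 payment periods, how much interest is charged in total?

$41.97

# | Opening | Interest | Payment | End bal
1 | $1,980.93 | $13.86 | $398.95 | $1,595.84
2 | $1,595.84 | $11.17 | $401.75 | $1,205.26
3 | $1,205.26 | $8.43 | $404.56 | $809.13
4 | $809.13 | $5.66 | $407.39 | $407.40
5 | $407.40 | $2.85 | $410.25 | $0.00
Total interest: $13.86 + $11.17 + $8.43 + $5.66 + $2.85 = $41.97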